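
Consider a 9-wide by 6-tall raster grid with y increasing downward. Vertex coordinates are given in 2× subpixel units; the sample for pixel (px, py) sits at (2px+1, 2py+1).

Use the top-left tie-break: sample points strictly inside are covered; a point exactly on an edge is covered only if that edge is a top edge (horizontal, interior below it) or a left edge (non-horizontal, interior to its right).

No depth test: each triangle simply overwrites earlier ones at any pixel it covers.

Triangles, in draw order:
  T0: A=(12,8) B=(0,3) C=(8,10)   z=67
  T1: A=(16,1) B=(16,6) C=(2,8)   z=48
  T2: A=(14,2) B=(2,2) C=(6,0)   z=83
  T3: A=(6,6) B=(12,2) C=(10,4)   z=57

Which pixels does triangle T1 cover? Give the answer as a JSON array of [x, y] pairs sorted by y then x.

T0:
  2·area = 44  (B↔C swapped to make it positive)
  edge (12, 8)→(8, 10): d=(-4,2) right/bottom  bias=-1
  edge (8, 10)→(0, 3): d=(-8,-7) top-left  bias=+0
  edge (0, 3)→(12, 8): d=(12,5) right/bottom  bias=-1
    (1,2)@(3, 5): e=[30,5,9] → #
    (2,2)@(5, 5): e=[26,19,-1] → ·
    (1,3)@(3, 7): e=[22,-11,33] → ·
    (2,3)@(5, 7): e=[18,3,23] → #
    (3,3)@(7, 7): e=[14,17,13] → #
    (4,3)@(9, 7): e=[10,31,3] → #
    (5,3)@(11, 7): e=[6,45,-7] → ·
    (2,4)@(5, 9): e=[10,-13,47] → ·
    (3,4)@(7, 9): e=[6,1,37] → #
    (5,4)@(11, 9): e=[-2,29,17] → ·
    (3,5)@(7, 11): e=[-2,-15,61] → ·
    (4,5)@(9, 11): e=[-6,-1,51] → ·
  covered (6 px):
    · · · · · · · · ·
    · · · · · · · · ·
    · # · · · · · · ·
    · · # # # · · · ·
    · · · # # · · · ·
    · · · · · · · · ·
T1:
  2·area = 70
  edge (16, 1)→(16, 6): d=(0,5) right/bottom  bias=-1
  edge (16, 6)→(2, 8): d=(-14,2) right/bottom  bias=-1
  edge (2, 8)→(16, 1): d=(14,-7) top-left  bias=+0
    (6,1)@(13, 3): e=[15,48,7] → #
    (7,1)@(15, 3): e=[5,44,21] → #
    (8,1)@(17, 3): e=[-5,40,35] → ·
    (4,2)@(9, 5): e=[35,28,7] → #
    (5,2)@(11, 5): e=[25,24,21] → #
    (8,2)@(17, 5): e=[-5,12,63] → ·
    (2,3)@(5, 7): e=[55,8,7] → #
    (3,3)@(7, 7): e=[45,4,21] → #
    (4,3)@(9, 7): e=[35,0,35] → ·  [on edge]
    (5,3)@(11, 7): e=[25,-4,49] → ·
    (6,3)@(13, 7): e=[15,-8,63] → ·
    (7,3)@(15, 7): e=[5,-12,77] → ·
  covered (8 px):
    · · · · · · · · ·
    · · · · · · # # ·
    · · · · # # # # ·
    · · # # · · · · ·
    · · · · · · · · ·
    · · · · · · · · ·
T2:
  2·area = 24
  edge (14, 2)→(2, 2): d=(-12,0) right/bottom  bias=-1
  edge (2, 2)→(6, 0): d=(4,-2) top-left  bias=+0
  edge (6, 0)→(14, 2): d=(8,2) right/bottom  bias=-1
    (2,0)@(5, 1): e=[12,2,10] → #
    (3,0)@(7, 1): e=[12,6,6] → #
    (4,0)@(9, 1): e=[12,10,2] → #
    (5,0)@(11, 1): e=[12,14,-2] → ·
    (2,1)@(5, 3): e=[-12,10,26] → ·
    (3,1)@(7, 3): e=[-12,14,22] → ·
    (4,1)@(9, 3): e=[-12,18,18] → ·
  covered (3 px):
    · · # # # · · · ·
    · · · · · · · · ·
    · · · · · · · · ·
    · · · · · · · · ·
    · · · · · · · · ·
    · · · · · · · · ·
T3:
  2·area = 4
  edge (6, 6)→(12, 2): d=(6,-4) top-left  bias=+0
  edge (12, 2)→(10, 4): d=(-2,2) right/bottom  bias=-1
  edge (10, 4)→(6, 6): d=(-4,2) right/bottom  bias=-1
    (6,0)@(13, 1): e=[-2,0,6] → ·  [on edge]
    (5,1)@(11, 3): e=[2,0,2] → ·  [on edge]
    (4,2)@(9, 5): e=[6,0,-2] → ·  [on edge]
    (3,3)@(7, 7): e=[10,0,-6] → ·  [on edge]
    (2,4)@(5, 9): e=[14,0,-10] → ·  [on edge]
    (1,5)@(3, 11): e=[18,0,-14] → ·  [on edge]
  covered (0 px):
    · · · · · · · · ·
    · · · · · · · · ·
    · · · · · · · · ·
    · · · · · · · · ·
    · · · · · · · · ·
    · · · · · · · · ·

Final: [[6,1],[7,1],[4,2],[5,2],[6,2],[7,2],[2,3],[3,3]]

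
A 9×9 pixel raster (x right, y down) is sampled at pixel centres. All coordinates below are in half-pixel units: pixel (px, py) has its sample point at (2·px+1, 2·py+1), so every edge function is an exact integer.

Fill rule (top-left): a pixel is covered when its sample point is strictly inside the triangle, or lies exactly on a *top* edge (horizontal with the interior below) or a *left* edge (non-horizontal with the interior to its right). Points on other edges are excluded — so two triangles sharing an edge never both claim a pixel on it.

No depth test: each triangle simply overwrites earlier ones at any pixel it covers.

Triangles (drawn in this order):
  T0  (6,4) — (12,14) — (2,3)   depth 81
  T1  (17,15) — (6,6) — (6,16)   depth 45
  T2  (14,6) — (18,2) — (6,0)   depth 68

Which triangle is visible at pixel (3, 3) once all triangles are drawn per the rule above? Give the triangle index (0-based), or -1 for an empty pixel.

T0:
  2·area = 34
  edge (6, 4)→(12, 14): d=(6,10) right/bottom  bias=-1
  edge (12, 14)→(2, 3): d=(-10,-11) top-left  bias=+0
  edge (2, 3)→(6, 4): d=(4,1) right/bottom  bias=-1
    (2,2)@(5, 5): e=[16,13,5] → #
    (3,2)@(7, 5): e=[-4,35,3] → ·
    (2,3)@(5, 7): e=[28,-7,13] → ·
    (3,3)@(7, 7): e=[8,15,11] → #
    (4,3)@(9, 7): e=[-12,37,9] → ·
    (3,4)@(7, 9): e=[20,-5,19] → ·
    (4,4)@(9, 9): e=[0,17,17] → ·  [on edge]
  covered (2 px):
    · · · · · · · · ·
    · · · · · · · · ·
    · · # · · · · · ·
    · · · # · · · · ·
    · · · · · · · · ·
    · · · · · · · · ·
    · · · · · · · · ·
    · · · · · · · · ·
    · · · · · · · · ·
T1:
  2·area = 110  (B↔C swapped to make it positive)
  edge (17, 15)→(6, 16): d=(-11,1) right/bottom  bias=-1
  edge (6, 16)→(6, 6): d=(0,-10) top-left  bias=+0
  edge (6, 6)→(17, 15): d=(11,9) right/bottom  bias=-1
    (3,3)@(7, 7): e=[98,10,2] → #
    (4,3)@(9, 7): e=[96,30,-16] → ·
    (3,4)@(7, 9): e=[76,10,24] → #
    (4,4)@(9, 9): e=[74,30,6] → #
    (5,4)@(11, 9): e=[72,50,-12] → ·
    (3,5)@(7, 11): e=[54,10,46] → #
    (5,5)@(11, 11): e=[50,50,10] → #
    (6,5)@(13, 11): e=[48,70,-8] → ·
    (3,6)@(7, 13): e=[32,10,68] → #
    (6,6)@(13, 13): e=[26,70,14] → #
    (7,6)@(15, 13): e=[24,90,-4] → ·
    (3,7)@(7, 15): e=[10,10,90] → #
    (8,7)@(17, 15): e=[0,110,0] → ·  [on edge]
  covered (15 px):
    · · · · · · · · ·
    · · · · · · · · ·
    · · · · · · · · ·
    · · · # · · · · ·
    · · · # # · · · ·
    · · · # # # · · ·
    · · · # # # # · ·
    · · · # # # # # ·
    · · · · · · · · ·
T2:
  2·area = 56  (B↔C swapped to make it positive)
  edge (14, 6)→(6, 0): d=(-8,-6) top-left  bias=+0
  edge (6, 0)→(18, 2): d=(12,2) right/bottom  bias=-1
  edge (18, 2)→(14, 6): d=(-4,4) right/bottom  bias=-1
    (4,0)@(9, 1): e=[10,6,40] → #
    (5,0)@(11, 1): e=[22,2,32] → #
    (6,0)@(13, 1): e=[34,-2,24] → ·
    (4,1)@(9, 3): e=[-6,30,32] → ·
    (5,1)@(11, 3): e=[6,26,24] → #
    (6,1)@(13, 3): e=[18,22,16] → #
    (7,1)@(15, 3): e=[30,18,8] → #
    (8,1)@(17, 3): e=[42,14,0] → ·  [on edge]
    (5,2)@(11, 5): e=[-10,50,16] → ·
    (6,2)@(13, 5): e=[2,46,8] → #
    (7,2)@(15, 5): e=[14,42,0] → ·  [on edge]
    (6,3)@(13, 7): e=[-14,70,0] → ·  [on edge]
    (5,4)@(11, 9): e=[-42,98,0] → ·  [on edge]
    (4,5)@(9, 11): e=[-70,126,0] → ·  [on edge]
    (3,6)@(7, 13): e=[-98,154,0] → ·  [on edge]
    (2,7)@(5, 15): e=[-126,182,0] → ·  [on edge]
    (1,8)@(3, 17): e=[-154,210,0] → ·  [on edge]
  covered (6 px):
    · · · · # # · · ·
    · · · · · # # # ·
    · · · · · · # · ·
    · · · · · · · · ·
    · · · · · · · · ·
    · · · · · · · · ·
    · · · · · · · · ·
    · · · · · · · · ·
    · · · · · · · · ·

Z-buffer (winner per pixel, '.' = empty):
  . . . . 2 2 . . .
  . . . . . 2 2 2 .
  . . 0 . . . 2 . .
  . . . 1 . . . . .
  . . . 1 1 . . . .
  . . . 1 1 1 . . .
  . . . 1 1 1 1 . .
  . . . 1 1 1 1 1 .
  . . . . . . . . .

Final: 1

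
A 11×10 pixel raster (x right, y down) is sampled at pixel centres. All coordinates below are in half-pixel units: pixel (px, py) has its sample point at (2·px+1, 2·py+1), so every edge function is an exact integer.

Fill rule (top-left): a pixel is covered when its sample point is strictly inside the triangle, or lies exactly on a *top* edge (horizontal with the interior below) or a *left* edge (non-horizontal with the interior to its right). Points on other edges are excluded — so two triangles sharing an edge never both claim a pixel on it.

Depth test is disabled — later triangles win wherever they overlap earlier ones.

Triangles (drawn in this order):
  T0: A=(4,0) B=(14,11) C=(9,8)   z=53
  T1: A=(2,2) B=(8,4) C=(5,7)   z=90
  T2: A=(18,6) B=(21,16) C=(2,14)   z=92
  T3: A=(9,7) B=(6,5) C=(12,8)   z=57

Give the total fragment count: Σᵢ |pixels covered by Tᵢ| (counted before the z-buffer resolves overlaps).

T0:
  2·area = 25
  edge (4, 0)→(14, 11): d=(10,11) right/bottom  bias=-1
  edge (14, 11)→(9, 8): d=(-5,-3) top-left  bias=+0
  edge (9, 8)→(4, 0): d=(-5,-8) top-left  bias=+0
    (4,3)@(9, 7): e=[15,5,5] → #
    (5,3)@(11, 7): e=[-7,11,21] → ·
    (4,4)@(9, 9): e=[35,-5,-5] → ·
    (5,4)@(11, 9): e=[13,1,11] → #
    (6,4)@(13, 9): e=[-9,7,27] → ·
    (5,5)@(11, 11): e=[33,-9,1] → ·
  covered (2 px):
    · · · · · · · · · · ·
    · · · · · · · · · · ·
    · · · · · · · · · · ·
    · · · · # · · · · · ·
    · · · · · # · · · · ·
    · · · · · · · · · · ·
    · · · · · · · · · · ·
    · · · · · · · · · · ·
    · · · · · · · · · · ·
    · · · · · · · · · · ·
T1:
  2·area = 24
  edge (2, 2)→(8, 4): d=(6,2) right/bottom  bias=-1
  edge (8, 4)→(5, 7): d=(-3,3) right/bottom  bias=-1
  edge (5, 7)→(2, 2): d=(-3,-5) top-left  bias=+0
    (5,0)@(11, 1): e=[-24,0,48] → ·  [on edge]
    (1,1)@(3, 3): e=[4,18,2] → #
    (2,1)@(5, 3): e=[0,12,12] → ·  [on edge]
    (4,1)@(9, 3): e=[-8,0,32] → ·  [on edge]
    (1,2)@(3, 5): e=[16,12,-4] → ·
    (2,2)@(5, 5): e=[12,6,6] → #
    (3,2)@(7, 5): e=[8,0,16] → ·  [on edge]
    (5,2)@(11, 5): e=[0,-12,36] → ·  [on edge]
    (2,3)@(5, 7): e=[24,0,0] → ·  [on edge]
    (8,3)@(17, 7): e=[0,-36,60] → ·  [on edge]
    (1,4)@(3, 9): e=[40,0,-16] → ·  [on edge]
    (0,5)@(1, 11): e=[56,0,-32] → ·  [on edge]
    (5,8)@(11, 17): e=[72,-48,0] → ·  [on edge]
  covered (2 px):
    · · · · · · · · · · ·
    · # · · · · · · · · ·
    · · # · · · · · · · ·
    · · · · · · · · · · ·
    · · · · · · · · · · ·
    · · · · · · · · · · ·
    · · · · · · · · · · ·
    · · · · · · · · · · ·
    · · · · · · · · · · ·
    · · · · · · · · · · ·
T2:
  2·area = 184
  edge (18, 6)→(21, 16): d=(3,10) right/bottom  bias=-1
  edge (21, 16)→(2, 14): d=(-19,-2) top-left  bias=+0
  edge (2, 14)→(18, 6): d=(16,-8) top-left  bias=+0
    (8,3)@(17, 7): e=[13,163,8] → #
    (9,3)@(19, 7): e=[-7,167,24] → ·
    (6,4)@(13, 9): e=[59,117,8] → #
    (7,4)@(15, 9): e=[39,121,24] → #
    (9,4)@(19, 9): e=[-1,129,56] → ·
    (4,5)@(9, 11): e=[105,71,8] → #
    (5,5)@(11, 11): e=[85,75,24] → #
    (9,5)@(19, 11): e=[5,91,88] → #
    (10,5)@(21, 11): e=[-15,95,104] → ·
    (2,6)@(5, 13): e=[151,25,8] → #
    (3,6)@(7, 13): e=[131,29,24] → #
    (10,6)@(21, 13): e=[-9,57,136] → ·
  covered (22 px):
    · · · · · · · · · · ·
    · · · · · · · · · · ·
    · · · · · · · · · · ·
    · · · · · · · · # · ·
    · · · · · · # # # · ·
    · · · · # # # # # # ·
    · · # # # # # # # # ·
    · · · · · · # # # # ·
    · · · · · · · · · · ·
    · · · · · · · · · · ·
T3:
  2·area = 3
  edge (9, 7)→(6, 5): d=(-3,-2) top-left  bias=+0
  edge (6, 5)→(12, 8): d=(6,3) right/bottom  bias=-1
  edge (12, 8)→(9, 7): d=(-3,-1) top-left  bias=+0
    (1,1)@(3, 3): e=[0,-3,6] → ·  [on edge]
    (1,2)@(3, 5): e=[-6,9,0] → ·  [on edge]
    (4,3)@(9, 7): e=[0,3,0] → #  [on edge]
    (5,3)@(11, 7): e=[4,-3,2] → ·
    (4,4)@(9, 9): e=[-6,15,-6] → ·
    (7,4)@(15, 9): e=[6,-3,0] → ·  [on edge]
    (7,5)@(15, 11): e=[0,9,-6] → ·  [on edge]
    (10,5)@(21, 11): e=[12,-9,0] → ·  [on edge]
    (10,7)@(21, 15): e=[0,15,-12] → ·  [on edge]
  covered (1 px):
    · · · · · · · · · · ·
    · · · · · · · · · · ·
    · · · · · · · · · · ·
    · · · · # · · · · · ·
    · · · · · · · · · · ·
    · · · · · · · · · · ·
    · · · · · · · · · · ·
    · · · · · · · · · · ·
    · · · · · · · · · · ·
    · · · · · · · · · · ·

Result: 27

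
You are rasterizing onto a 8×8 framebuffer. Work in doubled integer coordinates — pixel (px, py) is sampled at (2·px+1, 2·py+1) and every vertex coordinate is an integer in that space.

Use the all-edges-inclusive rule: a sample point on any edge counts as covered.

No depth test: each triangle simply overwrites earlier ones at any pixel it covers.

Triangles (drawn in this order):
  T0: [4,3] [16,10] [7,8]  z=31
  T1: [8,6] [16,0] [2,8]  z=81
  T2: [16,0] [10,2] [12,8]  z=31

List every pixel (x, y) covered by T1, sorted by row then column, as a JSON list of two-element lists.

T0:
  2·area = 39
  edge (4, 3)→(16, 10): d=(12,7) inclusive
  edge (16, 10)→(7, 8): d=(-9,-2) inclusive
  edge (7, 8)→(4, 3): d=(-3,-5) inclusive
    (3,2)@(7, 5): e=[3,27,9] → █
    (4,2)@(9, 5): e=[-11,31,19] → ·
    (3,3)@(7, 7): e=[27,9,3] → █
    (4,3)@(9, 7): e=[13,13,13] → █
    (5,3)@(11, 7): e=[-1,17,23] → ·
    (3,4)@(7, 9): e=[51,-9,-3] → ·
    (4,4)@(9, 9): e=[37,-5,7] → ·
    (6,4)@(13, 9): e=[9,3,27] → █
    (7,4)@(15, 9): e=[-5,7,37] → ·
    (6,5)@(13, 11): e=[33,-15,21] → ·
  covered (4 px):
    · · · · · · · ·
    · · · · · · · ·
    · · · █ · · · ·
    · · · █ █ · · ·
    · · · · · · █ ·
    · · · · · · · ·
    · · · · · · · ·
    · · · · · · · ·
T1:
  2·area = 20  (B↔C swapped to make it positive)
  edge (8, 6)→(2, 8): d=(-6,2) inclusive
  edge (2, 8)→(16, 0): d=(14,-8) inclusive
  edge (16, 0)→(8, 6): d=(-8,6) inclusive
    (5,1)@(11, 3): e=[12,2,6] → █
    (6,1)@(13, 3): e=[8,18,-6] → ·
    (4,2)@(9, 5): e=[4,14,2] → █
    (5,2)@(11, 5): e=[0,30,-10] → ·  [on edge]
    (2,3)@(5, 7): e=[0,10,10] → █  [on edge]
    (3,3)@(7, 7): e=[-4,26,-2] → ·
    (4,3)@(9, 7): e=[-8,42,-14] → ·
    (2,4)@(5, 9): e=[-12,38,-6] → ·
  covered (3 px):
    · · · · · · · ·
    · · · · · █ · ·
    · · · · █ · · ·
    · · █ · · · · ·
    · · · · · · · ·
    · · · · · · · ·
    · · · · · · · ·
    · · · · · · · ·
T2:
  2·area = 40  (B↔C swapped to make it positive)
  edge (16, 0)→(12, 8): d=(-4,8) inclusive
  edge (12, 8)→(10, 2): d=(-2,-6) inclusive
  edge (10, 2)→(16, 0): d=(6,-2) inclusive
    (6,0)@(13, 1): e=[20,20,0] → █  [on edge]
    (7,0)@(15, 1): e=[4,32,4] → █
    (3,1)@(7, 3): e=[60,-20,0] → ·  [on edge]
    (5,1)@(11, 3): e=[28,4,8] → █
    (7,1)@(15, 3): e=[-4,28,16] → ·
    (0,2)@(1, 5): e=[100,-60,0] → ·  [on edge]
    (5,2)@(11, 5): e=[20,0,20] → █  [on edge]
    (7,2)@(15, 5): e=[-12,24,28] → ·
    (5,3)@(11, 7): e=[12,-4,32] → ·
    (6,3)@(13, 7): e=[-4,8,36] → ·
    (6,5)@(13, 11): e=[-20,0,60] → ·  [on edge]
  covered (6 px):
    · · · · · · █ █
    · · · · · █ █ ·
    · · · · · █ █ ·
    · · · · · · · ·
    · · · · · · · ·
    · · · · · · · ·
    · · · · · · · ·
    · · · · · · · ·

Answer: [[5,1],[4,2],[2,3]]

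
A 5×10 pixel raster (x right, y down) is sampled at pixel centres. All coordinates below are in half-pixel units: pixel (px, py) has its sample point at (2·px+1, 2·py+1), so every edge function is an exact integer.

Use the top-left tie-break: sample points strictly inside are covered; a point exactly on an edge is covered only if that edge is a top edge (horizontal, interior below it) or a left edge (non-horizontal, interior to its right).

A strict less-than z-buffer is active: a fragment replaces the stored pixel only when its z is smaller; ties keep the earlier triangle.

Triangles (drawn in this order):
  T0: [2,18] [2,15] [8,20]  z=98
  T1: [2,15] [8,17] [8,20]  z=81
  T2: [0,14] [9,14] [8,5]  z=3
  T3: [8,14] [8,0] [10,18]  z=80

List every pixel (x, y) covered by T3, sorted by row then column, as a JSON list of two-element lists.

T0:
  2·area = 18
  edge (2, 18)→(2, 15): d=(0,-3) top-left  bias=+0
  edge (2, 15)→(8, 20): d=(6,5) right/bottom  bias=-1
  edge (8, 20)→(2, 18): d=(-6,-2) top-left  bias=+0
    (1,8)@(3, 17): e=[3,7,8] → █
    (2,8)@(5, 17): e=[9,-3,12] → ·
    (1,9)@(3, 19): e=[3,19,-4] → ·
    (2,9)@(5, 19): e=[9,9,0] → █  [on edge]
    (3,9)@(7, 19): e=[15,-1,4] → ·
  covered (2 px):
    · · · · ·
    · · · · ·
    · · · · ·
    · · · · ·
    · · · · ·
    · · · · ·
    · · · · ·
    · · · · ·
    · █ · · ·
    · · █ · ·
T1:
  2·area = 18
  edge (2, 15)→(8, 17): d=(6,2) right/bottom  bias=-1
  edge (8, 17)→(8, 20): d=(0,3) right/bottom  bias=-1
  edge (8, 20)→(2, 15): d=(-6,-5) top-left  bias=+0
    (2,8)@(5, 17): e=[6,9,3] → █
    (3,8)@(7, 17): e=[2,3,13] → █
    (4,8)@(9, 17): e=[-2,-3,23] → ·
    (2,9)@(5, 19): e=[18,9,-9] → ·
    (3,9)@(7, 19): e=[14,3,1] → █
    (4,9)@(9, 19): e=[10,-3,11] → ·
  covered (3 px):
    · · · · ·
    · · · · ·
    · · · · ·
    · · · · ·
    · · · · ·
    · · · · ·
    · · · · ·
    · · · · ·
    · · █ █ ·
    · · · █ ·
T2:
  2·area = 81  (B↔C swapped to make it positive)
  edge (0, 14)→(8, 5): d=(8,-9) top-left  bias=+0
  edge (8, 5)→(9, 14): d=(1,9) right/bottom  bias=-1
  edge (9, 14)→(0, 14): d=(-9,0) right/bottom  bias=-1
    (3,3)@(7, 7): e=[7,11,63] → █
    (4,3)@(9, 7): e=[25,-7,63] → ·
    (2,4)@(5, 9): e=[5,31,45] → █
    (4,4)@(9, 9): e=[41,-5,45] → ·
    (1,5)@(3, 11): e=[3,51,27] → █
    (4,5)@(9, 11): e=[57,-3,27] → ·
    (0,6)@(1, 13): e=[1,71,9] → █
    (4,6)@(9, 13): e=[73,-1,9] → ·
    (0,7)@(1, 15): e=[17,73,-9] → ·
    (1,7)@(3, 15): e=[35,55,-9] → ·
    (2,7)@(5, 15): e=[53,37,-9] → ·
    (3,7)@(7, 15): e=[71,19,-9] → ·
  covered (10 px):
    · · · · ·
    · · · · ·
    · · · · ·
    · · · █ ·
    · · █ █ ·
    · █ █ █ ·
    █ █ █ █ ·
    · · · · ·
    · · · · ·
    · · · · ·
T3:
  2·area = 28
  edge (8, 14)→(8, 0): d=(0,-14) top-left  bias=+0
  edge (8, 0)→(10, 18): d=(2,18) right/bottom  bias=-1
  edge (10, 18)→(8, 14): d=(-2,-4) top-left  bias=+0
    (4,4)@(9, 9): e=[14,0,14] → ·  [on edge]
    (4,5)@(9, 11): e=[14,4,10] → █
    (4,6)@(9, 13): e=[14,8,6] → █
    (4,7)@(9, 15): e=[14,12,2] → █
    (4,8)@(9, 17): e=[14,16,-2] → ·
  covered (3 px):
    · · · · ·
    · · · · ·
    · · · · ·
    · · · · ·
    · · · · ·
    · · · · █
    · · · · █
    · · · · █
    · · · · ·
    · · · · ·

Answer: [[4,5],[4,6],[4,7]]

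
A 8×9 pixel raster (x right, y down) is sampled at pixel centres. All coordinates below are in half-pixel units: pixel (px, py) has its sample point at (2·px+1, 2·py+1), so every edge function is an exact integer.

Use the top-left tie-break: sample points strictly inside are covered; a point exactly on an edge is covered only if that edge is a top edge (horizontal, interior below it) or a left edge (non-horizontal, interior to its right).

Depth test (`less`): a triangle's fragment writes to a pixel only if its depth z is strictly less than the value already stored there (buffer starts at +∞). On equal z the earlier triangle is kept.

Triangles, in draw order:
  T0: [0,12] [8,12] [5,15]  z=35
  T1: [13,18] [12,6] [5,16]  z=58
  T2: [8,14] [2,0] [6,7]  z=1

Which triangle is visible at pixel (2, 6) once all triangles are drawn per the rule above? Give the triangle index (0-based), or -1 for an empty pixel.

T0:
  2·area = 24
  edge (0, 12)→(8, 12): d=(8,0) top-left  bias=+0
  edge (8, 12)→(5, 15): d=(-3,3) right/bottom  bias=-1
  edge (5, 15)→(0, 12): d=(-5,-3) top-left  bias=+0
    (7,2)@(15, 5): e=[-56,0,80] → ·  [on edge]
    (6,3)@(13, 7): e=[-40,0,64] → ·  [on edge]
    (5,4)@(11, 9): e=[-24,0,48] → ·  [on edge]
    (4,5)@(9, 11): e=[-8,0,32] → ·  [on edge]
    (1,6)@(3, 13): e=[8,12,4] → #
    (2,6)@(5, 13): e=[8,6,10] → #
    (3,6)@(7, 13): e=[8,0,16] → ·  [on edge]
    (1,7)@(3, 15): e=[24,6,-6] → ·
    (2,7)@(5, 15): e=[24,0,0] → ·  [on edge]
    (1,8)@(3, 17): e=[40,0,-16] → ·  [on edge]
  covered (2 px):
    · · · · · · · ·
    · · · · · · · ·
    · · · · · · · ·
    · · · · · · · ·
    · · · · · · · ·
    · · · · · · · ·
    · # # · · · · ·
    · · · · · · · ·
    · · · · · · · ·
T1:
  2·area = 94  (B↔C swapped to make it positive)
  edge (13, 18)→(5, 16): d=(-8,-2) top-left  bias=+0
  edge (5, 16)→(12, 6): d=(7,-10) top-left  bias=+0
  edge (12, 6)→(13, 18): d=(1,12) right/bottom  bias=-1
    (5,4)@(11, 9): e=[68,11,15] → #
    (6,4)@(13, 9): e=[72,31,-9] → ·
    (4,5)@(9, 11): e=[48,5,41] → #
    (6,5)@(13, 11): e=[56,45,-7] → ·
    (4,6)@(9, 13): e=[32,19,43] → #
    (6,6)@(13, 13): e=[40,59,-5] → ·
    (0,7)@(1, 15): e=[0,-47,141] → ·  [on edge]
    (3,7)@(7, 15): e=[12,13,69] → #
    (6,7)@(13, 15): e=[24,73,-3] → ·
    (3,8)@(7, 17): e=[-4,27,71] → ·
    (4,8)@(9, 17): e=[0,47,47] → #  [on edge]
    (6,8)@(13, 17): e=[8,87,-1] → ·
  covered (10 px):
    · · · · · · · ·
    · · · · · · · ·
    · · · · · · · ·
    · · · · · · · ·
    · · · · · # · ·
    · · · · # # · ·
    · · · · # # · ·
    · · · # # # · ·
    · · · · # # · ·
T2:
  2·area = 14
  edge (8, 14)→(2, 0): d=(-6,-14) top-left  bias=+0
  edge (2, 0)→(6, 7): d=(4,7) right/bottom  bias=-1
  edge (6, 7)→(8, 14): d=(2,7) right/bottom  bias=-1
    (2,3)@(5, 7): e=[0,7,7] → #  [on edge]
    (3,3)@(7, 7): e=[28,-7,-7] → ·
    (2,4)@(5, 9): e=[-12,15,11] → ·
    (3,5)@(7, 11): e=[4,9,1] → #
    (4,5)@(9, 11): e=[32,-5,-13] → ·
    (3,6)@(7, 13): e=[-8,17,5] → ·
  covered (2 px):
    · · · · · · · ·
    · · · · · · · ·
    · · · · · · · ·
    · · # · · · · ·
    · · · · · · · ·
    · · · # · · · ·
    · · · · · · · ·
    · · · · · · · ·
    · · · · · · · ·

Z-buffer (winner per pixel, '.' = empty):
  . . . . . . . .
  . . . . . . . .
  . . . . . . . .
  . . 2 . . . . .
  . . . . . 1 . .
  . . . 2 1 1 . .
  . 0 0 . 1 1 . .
  . . . 1 1 1 . .
  . . . . 1 1 . .

Final: 0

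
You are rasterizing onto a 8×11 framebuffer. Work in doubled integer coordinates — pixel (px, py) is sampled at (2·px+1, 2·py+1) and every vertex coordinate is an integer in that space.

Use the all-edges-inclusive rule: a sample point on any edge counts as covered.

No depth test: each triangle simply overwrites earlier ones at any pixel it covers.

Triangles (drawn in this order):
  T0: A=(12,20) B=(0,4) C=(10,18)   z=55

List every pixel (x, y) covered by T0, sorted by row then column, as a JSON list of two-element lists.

T0:
  2·area = 8  (B↔C swapped to make it positive)
  edge (12, 20)→(10, 18): d=(-2,-2) inclusive
  edge (10, 18)→(0, 4): d=(-10,-14) inclusive
  edge (0, 4)→(12, 20): d=(12,16) inclusive
    (0,4)@(1, 9): e=[0,-36,44] → .  [on edge]
    (1,5)@(3, 11): e=[0,-28,36] → .  [on edge]
    (2,5)@(5, 11): e=[4,0,4] → X  [on edge]
    (3,5)@(7, 11): e=[8,28,-28] → .
    (2,6)@(5, 13): e=[0,-20,28] → .  [on edge]
    (3,7)@(7, 15): e=[0,-12,20] → .  [on edge]
    (4,8)@(9, 17): e=[0,-4,12] → .  [on edge]
    (5,9)@(11, 19): e=[0,4,4] → X  [on edge]
    (6,9)@(13, 19): e=[4,32,-28] → .
    (5,10)@(11, 21): e=[-4,-16,28] → .
    (6,10)@(13, 21): e=[0,12,-4] → .  [on edge]
  covered (2 px):
    . . . . . . . .
    . . . . . . . .
    . . . . . . . .
    . . . . . . . .
    . . . . . . . .
    . . X . . . . .
    . . . . . . . .
    . . . . . . . .
    . . . . . . . .
    . . . . . X . .
    . . . . . . . .

Result: [[2,5],[5,9]]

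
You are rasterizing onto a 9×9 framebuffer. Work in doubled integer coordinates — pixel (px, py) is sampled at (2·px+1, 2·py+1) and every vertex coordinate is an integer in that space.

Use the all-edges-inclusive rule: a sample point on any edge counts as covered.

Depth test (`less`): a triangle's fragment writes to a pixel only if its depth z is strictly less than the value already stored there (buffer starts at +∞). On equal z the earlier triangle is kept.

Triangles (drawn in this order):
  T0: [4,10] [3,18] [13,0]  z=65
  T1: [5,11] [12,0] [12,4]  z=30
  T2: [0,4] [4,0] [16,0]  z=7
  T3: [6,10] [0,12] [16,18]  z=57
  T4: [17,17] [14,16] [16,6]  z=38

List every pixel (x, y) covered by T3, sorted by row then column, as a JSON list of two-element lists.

T0:
  2·area = 62  (B↔C swapped to make it positive)
  edge (4, 10)→(13, 0): d=(9,-10) inclusive
  edge (13, 0)→(3, 18): d=(-10,18) inclusive
  edge (3, 18)→(4, 10): d=(1,-8) inclusive
    (5,1)@(11, 3): e=[7,6,49] → █
    (6,1)@(13, 3): e=[27,-30,65] → ·
    (4,2)@(9, 5): e=[5,22,35] → █
    (5,2)@(11, 5): e=[25,-14,51] → ·
    (3,3)@(7, 7): e=[3,38,21] → █
    (5,3)@(11, 7): e=[43,-34,53] → ·
    (2,4)@(5, 9): e=[1,54,7] → █
    (4,4)@(9, 9): e=[41,-18,39] → ·
    (2,5)@(5, 11): e=[19,34,9] → █
    (3,5)@(7, 11): e=[39,-2,25] → ·
    (2,6)@(5, 13): e=[37,14,11] → █
    (3,6)@(7, 13): e=[57,-22,27] → ·
  covered (8 px):
    · · · · · · · · ·
    · · · · · █ · · ·
    · · · · █ · · · ·
    · · · █ █ · · · ·
    · · █ █ · · · · ·
    · · █ · · · · · ·
    · · █ · · · · · ·
    · · · · · · · · ·
    · · · · · · · · ·
T1:
  2·area = 28
  edge (5, 11)→(12, 0): d=(7,-11) inclusive
  edge (12, 0)→(12, 4): d=(0,4) inclusive
  edge (12, 4)→(5, 11): d=(-7,7) inclusive
    (7,0)@(15, 1): e=[40,-12,0] → ·  [on edge]
    (5,1)@(11, 3): e=[10,4,14] → █
    (6,1)@(13, 3): e=[32,-4,0] → ·  [on edge]
    (4,2)@(9, 5): e=[2,12,14] → █
    (5,2)@(11, 5): e=[24,4,0] → █  [on edge]
    (6,2)@(13, 5): e=[46,-4,-14] → ·
    (4,3)@(9, 7): e=[16,12,0] → █  [on edge]
    (5,3)@(11, 7): e=[38,4,-14] → ·
    (3,4)@(7, 9): e=[8,20,0] → █  [on edge]
    (4,4)@(9, 9): e=[30,12,-14] → ·
    (2,5)@(5, 11): e=[0,28,0] → █  [on edge]
    (3,5)@(7, 11): e=[22,20,-14] → ·
    (1,6)@(3, 13): e=[-8,36,0] → ·  [on edge]
    (0,7)@(1, 15): e=[-16,44,0] → ·  [on edge]
  covered (6 px):
    · · · · · · · · ·
    · · · · · █ · · ·
    · · · · █ █ · · ·
    · · · · █ · · · ·
    · · · █ · · · · ·
    · · █ · · · · · ·
    · · · · · · · · ·
    · · · · · · · · ·
    · · · · · · · · ·
T2:
  2·area = 48
  edge (0, 4)→(4, 0): d=(4,-4) inclusive
  edge (4, 0)→(16, 0): d=(12,0) inclusive
  edge (16, 0)→(0, 4): d=(-16,4) inclusive
    (1,0)@(3, 1): e=[0,12,36] → █  [on edge]
    (2,0)@(5, 1): e=[8,12,28] → █
    (3,0)@(7, 1): e=[16,12,20] → █
    (4,0)@(9, 1): e=[24,12,12] → █
    (5,0)@(11, 1): e=[32,12,4] → █
    (6,0)@(13, 1): e=[40,12,-4] → ·
    (0,1)@(1, 3): e=[0,36,12] → █  [on edge]
    (2,1)@(5, 3): e=[16,36,-4] → ·
    (3,1)@(7, 3): e=[24,36,-12] → ·
    (4,1)@(9, 3): e=[32,36,-20] → ·
    (5,1)@(11, 3): e=[40,36,-28] → ·
    (0,2)@(1, 5): e=[8,60,-20] → ·
  covered (7 px):
    · █ █ █ █ █ · · ·
    █ █ · · · · · · ·
    · · · · · · · · ·
    · · · · · · · · ·
    · · · · · · · · ·
    · · · · · · · · ·
    · · · · · · · · ·
    · · · · · · · · ·
    · · · · · · · · ·
T3:
  2·area = 68  (B↔C swapped to make it positive)
  edge (6, 10)→(16, 18): d=(10,8) inclusive
  edge (16, 18)→(0, 12): d=(-16,-6) inclusive
  edge (0, 12)→(6, 10): d=(6,-2) inclusive
    (7,3)@(15, 7): e=[-102,170,0] → ·  [on edge]
    (4,4)@(9, 9): e=[-34,102,0] → ·  [on edge]
    (1,5)@(3, 11): e=[34,34,0] → █  [on edge]
    (2,5)@(5, 11): e=[18,46,4] → █
    (3,5)@(7, 11): e=[2,58,8] → █
    (4,5)@(9, 11): e=[-14,70,12] → ·
    (1,6)@(3, 13): e=[54,2,12] → █
    (4,6)@(9, 13): e=[6,38,24] → █
    (5,6)@(11, 13): e=[-10,50,28] → ·
    (1,7)@(3, 15): e=[74,-30,24] → ·
    (2,7)@(5, 15): e=[58,-18,28] → ·
    (3,7)@(7, 15): e=[42,-6,32] → ·
  covered (9 px):
    · · · · · · · · ·
    · · · · · · · · ·
    · · · · · · · · ·
    · · · · · · · · ·
    · · · · · · · · ·
    · █ █ █ · · · · ·
    · █ █ █ █ · · · ·
    · · · · █ █ · · ·
    · · · · · · · · ·
T4:
  2·area = 32
  edge (17, 17)→(14, 16): d=(-3,-1) inclusive
  edge (14, 16)→(16, 6): d=(2,-10) inclusive
  edge (16, 6)→(17, 17): d=(1,11) inclusive
    (8,0)@(17, 1): e=[48,0,-16] → ·  [on edge]
    (7,5)@(15, 11): e=[16,0,16] → █  [on edge]
    (8,5)@(17, 11): e=[18,20,-6] → ·
    (2,6)@(5, 13): e=[0,-96,128] → ·  [on edge]
    (7,6)@(15, 13): e=[10,4,18] → █
    (8,6)@(17, 13): e=[12,24,-4] → ·
    (5,7)@(11, 15): e=[0,-32,64] → ·  [on edge]
    (7,7)@(15, 15): e=[4,8,20] → █
    (8,7)@(17, 15): e=[6,28,-2] → ·
    (7,8)@(15, 17): e=[-2,12,22] → ·
    (8,8)@(17, 17): e=[0,32,0] → █  [on edge]
  covered (4 px):
    · · · · · · · · ·
    · · · · · · · · ·
    · · · · · · · · ·
    · · · · · · · · ·
    · · · · · · · · ·
    · · · · · · · █ ·
    · · · · · · · █ ·
    · · · · · · · █ ·
    · · · · · · · · █

Result: [[1,5],[2,5],[3,5],[1,6],[2,6],[3,6],[4,6],[4,7],[5,7]]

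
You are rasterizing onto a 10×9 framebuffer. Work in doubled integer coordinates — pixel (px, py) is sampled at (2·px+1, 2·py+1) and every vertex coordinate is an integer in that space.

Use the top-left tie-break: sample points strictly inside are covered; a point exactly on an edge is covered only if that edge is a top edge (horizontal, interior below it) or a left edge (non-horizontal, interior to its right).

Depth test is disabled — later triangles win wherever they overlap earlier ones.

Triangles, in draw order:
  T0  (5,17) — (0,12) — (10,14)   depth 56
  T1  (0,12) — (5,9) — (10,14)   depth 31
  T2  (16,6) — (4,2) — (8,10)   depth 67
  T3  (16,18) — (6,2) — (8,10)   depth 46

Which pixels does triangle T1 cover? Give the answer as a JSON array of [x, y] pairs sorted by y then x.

T0:
  2·area = 40
  edge (5, 17)→(0, 12): d=(-5,-5) top-left  bias=+0
  edge (0, 12)→(10, 14): d=(10,2) right/bottom  bias=-1
  edge (10, 14)→(5, 17): d=(-5,3) right/bottom  bias=-1
    (7,5)@(15, 11): e=[80,-40,0] → .  [on edge]
    (0,6)@(1, 13): e=[0,8,32] → X  [on edge]
    (1,6)@(3, 13): e=[10,4,26] → X
    (2,6)@(5, 13): e=[20,0,20] → .  [on edge]
    (0,7)@(1, 15): e=[-10,28,22] → .
    (1,7)@(3, 15): e=[0,24,16] → X  [on edge]
    (2,7)@(5, 15): e=[10,20,10] → X
    (3,7)@(7, 15): e=[20,16,4] → X
    (4,7)@(9, 15): e=[30,12,-2] → .
    (7,7)@(15, 15): e=[60,0,-20] → .  [on edge]
    (1,8)@(3, 17): e=[-10,44,6] → .
    (2,8)@(5, 17): e=[0,40,0] → .  [on edge]
  covered (5 px):
    . . . . . . . . . .
    . . . . . . . . . .
    . . . . . . . . . .
    . . . . . . . . . .
    . . . . . . . . . .
    . . . . . . . . . .
    X X . . . . . . . .
    . X X X . . . . . .
    . . . . . . . . . .
T1:
  2·area = 40
  edge (0, 12)→(5, 9): d=(5,-3) top-left  bias=+0
  edge (5, 9)→(10, 14): d=(5,5) right/bottom  bias=-1
  edge (10, 14)→(0, 12): d=(-10,-2) top-left  bias=+0
    (7,1)@(15, 3): e=[0,-80,120] → .  [on edge]
    (0,2)@(1, 5): e=[-32,0,72] → .  [on edge]
    (1,3)@(3, 7): e=[-16,0,56] → .  [on edge]
    (2,4)@(5, 9): e=[0,0,40] → .  [on edge]
    (1,5)@(3, 11): e=[4,20,16] → X
    (2,5)@(5, 11): e=[10,10,20] → X
    (3,5)@(7, 11): e=[16,0,24] → .  [on edge]
    (1,6)@(3, 13): e=[14,30,-4] → .
    (2,6)@(5, 13): e=[20,20,0] → X  [on edge]
    (3,6)@(7, 13): e=[26,10,4] → X
    (4,6)@(9, 13): e=[32,0,8] → .  [on edge]
    (2,7)@(5, 15): e=[30,30,-20] → .
    (5,7)@(11, 15): e=[48,0,-8] → .  [on edge]
    (7,7)@(15, 15): e=[60,-20,0] → .  [on edge]
    (6,8)@(13, 17): e=[64,0,-24] → .  [on edge]
  covered (4 px):
    . . . . . . . . . .
    . . . . . . . . . .
    . . . . . . . . . .
    . . . . . . . . . .
    . . . . . . . . . .
    . X X . . . . . . .
    . . X X . . . . . .
    . . . . . . . . . .
    . . . . . . . . . .
T2:
  2·area = 80  (B↔C swapped to make it positive)
  edge (16, 6)→(8, 10): d=(-8,4) right/bottom  bias=-1
  edge (8, 10)→(4, 2): d=(-4,-8) top-left  bias=+0
  edge (4, 2)→(16, 6): d=(12,4) right/bottom  bias=-1
    (0,0)@(1, 1): e=[100,-20,0] → .  [on edge]
    (2,1)@(5, 3): e=[68,4,8] → X
    (3,1)@(7, 3): e=[60,20,0] → .  [on edge]
    (2,2)@(5, 5): e=[52,-4,32] → .
    (3,2)@(7, 5): e=[44,12,24] → X
    (4,2)@(9, 5): e=[36,28,16] → X
    (5,2)@(11, 5): e=[28,44,8] → X
    (6,2)@(13, 5): e=[20,60,0] → .  [on edge]
    (3,3)@(7, 7): e=[28,4,48] → X
    (6,3)@(13, 7): e=[4,52,24] → X
    (7,3)@(15, 7): e=[-4,68,16] → .
    (9,3)@(19, 7): e=[-20,100,0] → .  [on edge]
  covered (9 px):
    . . . . . . . . . .
    . . X . . . . . . .
    . . . X X X . . . .
    . . . X X X X . . .
    . . . . X . . . . .
    . . . . . . . . . .
    . . . . . . . . . .
    . . . . . . . . . .
    . . . . . . . . . .
T3:
  2·area = 48  (B↔C swapped to make it positive)
  edge (16, 18)→(8, 10): d=(-8,-8) top-left  bias=+0
  edge (8, 10)→(6, 2): d=(-2,-8) top-left  bias=+0
  edge (6, 2)→(16, 18): d=(10,16) right/bottom  bias=-1
    (0,1)@(1, 3): e=[0,-42,90] → .  [on edge]
    (1,2)@(3, 5): e=[0,-30,78] → .  [on edge]
    (3,2)@(7, 5): e=[32,2,14] → X
    (4,2)@(9, 5): e=[48,18,-18] → .
    (2,3)@(5, 7): e=[0,-18,66] → .  [on edge]
    (3,3)@(7, 7): e=[16,-2,34] → .
    (4,3)@(9, 7): e=[32,14,2] → X
    (5,3)@(11, 7): e=[48,30,-30] → .
    (3,4)@(7, 9): e=[0,-6,54] → .  [on edge]
    (4,4)@(9, 9): e=[16,10,22] → X
    (5,4)@(11, 9): e=[32,26,-10] → .
    (4,5)@(9, 11): e=[0,6,42] → X  [on edge]
    (5,6)@(11, 13): e=[0,18,30] → X  [on edge]
    (6,7)@(13, 15): e=[0,30,18] → X  [on edge]
    (7,8)@(15, 17): e=[0,42,6] → X  [on edge]
  covered (8 px):
    . . . . . . . . . .
    . . . . . . . . . .
    . . . X . . . . . .
    . . . . X . . . . .
    . . . . X . . . . .
    . . . . X X . . . .
    . . . . . X . . . .
    . . . . . . X . . .
    . . . . . . . X . .

Answer: [[1,5],[2,5],[2,6],[3,6]]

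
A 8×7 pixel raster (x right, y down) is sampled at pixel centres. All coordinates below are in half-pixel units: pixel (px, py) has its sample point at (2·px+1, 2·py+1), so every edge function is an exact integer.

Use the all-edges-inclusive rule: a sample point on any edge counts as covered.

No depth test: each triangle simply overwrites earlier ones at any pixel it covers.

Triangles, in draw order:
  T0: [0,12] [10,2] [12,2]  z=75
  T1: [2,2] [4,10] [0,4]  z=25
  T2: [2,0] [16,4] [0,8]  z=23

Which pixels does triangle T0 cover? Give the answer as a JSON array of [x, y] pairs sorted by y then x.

T0:
  2·area = 20
  edge (0, 12)→(10, 2): d=(10,-10) inclusive
  edge (10, 2)→(12, 2): d=(2,0) inclusive
  edge (12, 2)→(0, 12): d=(-12,10) inclusive
    (5,0)@(11, 1): e=[0,-2,22] → ·  [on edge]
    (4,1)@(9, 3): e=[0,2,18] → #  [on edge]
    (5,1)@(11, 3): e=[20,2,-2] → ·
    (3,2)@(7, 5): e=[0,6,14] → #  [on edge]
    (4,2)@(9, 5): e=[20,6,-6] → ·
    (2,3)@(5, 7): e=[0,10,10] → #  [on edge]
    (3,3)@(7, 7): e=[20,10,-10] → ·
    (1,4)@(3, 9): e=[0,14,6] → #  [on edge]
    (2,4)@(5, 9): e=[20,14,-14] → ·
    (0,5)@(1, 11): e=[0,18,2] → #  [on edge]
    (1,5)@(3, 11): e=[20,18,-18] → ·
    (0,6)@(1, 13): e=[20,22,-22] → ·
  covered (5 px):
    · · · · · · · ·
    · · · · # · · ·
    · · · # · · · ·
    · · # · · · · ·
    · # · · · · · ·
    # · · · · · · ·
    · · · · · · · ·
T1:
  2·area = 20
  edge (2, 2)→(4, 10): d=(2,8) inclusive
  edge (4, 10)→(0, 4): d=(-4,-6) inclusive
  edge (0, 4)→(2, 2): d=(2,-2) inclusive
    (1,0)@(3, 1): e=[-10,30,0] → ·  [on edge]
    (0,1)@(1, 3): e=[10,10,0] → #  [on edge]
    (1,1)@(3, 3): e=[-6,22,4] → ·
    (0,2)@(1, 5): e=[14,2,4] → #
    (1,2)@(3, 5): e=[-2,14,8] → ·
    (0,3)@(1, 7): e=[18,-6,8] → ·
    (1,3)@(3, 7): e=[2,6,12] → #
    (2,3)@(5, 7): e=[-14,18,16] → ·
    (1,4)@(3, 9): e=[6,-2,16] → ·
  covered (3 px):
    · · · · · · · ·
    # · · · · · · ·
    # · · · · · · ·
    · # · · · · · ·
    · · · · · · · ·
    · · · · · · · ·
    · · · · · · · ·
T2:
  2·area = 120
  edge (2, 0)→(16, 4): d=(14,4) inclusive
  edge (16, 4)→(0, 8): d=(-16,4) inclusive
  edge (0, 8)→(2, 0): d=(2,-8) inclusive
    (1,0)@(3, 1): e=[10,100,10] → #
    (2,0)@(5, 1): e=[2,92,26] → #
    (3,0)@(7, 1): e=[-6,84,42] → ·
    (1,1)@(3, 3): e=[38,68,14] → #
    (3,1)@(7, 3): e=[22,52,46] → #
    (4,1)@(9, 3): e=[14,44,62] → #
    (5,1)@(11, 3): e=[6,36,78] → #
    (6,1)@(13, 3): e=[-2,28,94] → ·
    (0,2)@(1, 5): e=[74,44,2] → #
    (6,2)@(13, 5): e=[26,-4,98] → ·
    (0,3)@(1, 7): e=[102,12,6] → #
    (2,3)@(5, 7): e=[86,-4,38] → ·
  covered (15 px):
    · # # · · · · ·
    · # # # # # · ·
    # # # # # # · ·
    # # · · · · · ·
    · · · · · · · ·
    · · · · · · · ·
    · · · · · · · ·

Result: [[4,1],[3,2],[2,3],[1,4],[0,5]]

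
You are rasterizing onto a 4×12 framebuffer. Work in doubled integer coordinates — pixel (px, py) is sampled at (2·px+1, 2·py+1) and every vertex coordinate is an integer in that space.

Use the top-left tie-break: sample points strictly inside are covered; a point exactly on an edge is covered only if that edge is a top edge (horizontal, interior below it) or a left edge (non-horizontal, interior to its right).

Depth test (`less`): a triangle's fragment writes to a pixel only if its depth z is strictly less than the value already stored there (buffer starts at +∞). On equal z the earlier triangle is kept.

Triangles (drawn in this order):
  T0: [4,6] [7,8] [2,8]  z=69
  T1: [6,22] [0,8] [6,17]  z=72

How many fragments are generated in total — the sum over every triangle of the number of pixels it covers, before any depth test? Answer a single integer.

T0:
  2·area = 10
  edge (4, 6)→(7, 8): d=(3,2) right/bottom  bias=-1
  edge (7, 8)→(2, 8): d=(-5,0) right/bottom  bias=-1
  edge (2, 8)→(4, 6): d=(2,-2) top-left  bias=+0
    (3,1)@(7, 3): e=[-15,25,0] → ·  [on edge]
    (2,2)@(5, 5): e=[-5,15,0] → ·  [on edge]
    (1,3)@(3, 7): e=[5,5,0] → █  [on edge]
    (2,3)@(5, 7): e=[1,5,4] → █
    (3,3)@(7, 7): e=[-3,5,8] → ·
    (0,4)@(1, 9): e=[15,-5,0] → ·  [on edge]
    (1,4)@(3, 9): e=[11,-5,4] → ·
    (2,4)@(5, 9): e=[7,-5,8] → ·
  covered (2 px):
    · · · ·
    · · · ·
    · · · ·
    · █ █ ·
    · · · ·
    · · · ·
    · · · ·
    · · · ·
    · · · ·
    · · · ·
    · · · ·
    · · · ·
T1:
  2·area = 30
  edge (6, 22)→(0, 8): d=(-6,-14) top-left  bias=+0
  edge (0, 8)→(6, 17): d=(6,9) right/bottom  bias=-1
  edge (6, 17)→(6, 22): d=(0,5) right/bottom  bias=-1
    (1,6)@(3, 13): e=[12,3,15] → █
    (2,6)@(5, 13): e=[40,-15,5] → ·
    (1,7)@(3, 15): e=[0,15,15] → █  [on edge]
    (2,7)@(5, 15): e=[28,-3,5] → ·
    (1,8)@(3, 17): e=[-12,27,15] → ·
    (2,8)@(5, 17): e=[16,9,5] → █
    (3,8)@(7, 17): e=[44,-9,-5] → ·
    (2,9)@(5, 19): e=[4,21,5] → █
    (3,9)@(7, 19): e=[32,3,-5] → ·
    (2,10)@(5, 21): e=[-8,33,5] → ·
  covered (4 px):
    · · · ·
    · · · ·
    · · · ·
    · · · ·
    · · · ·
    · · · ·
    · █ · ·
    · █ · ·
    · · █ ·
    · · █ ·
    · · · ·
    · · · ·

Answer: 6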